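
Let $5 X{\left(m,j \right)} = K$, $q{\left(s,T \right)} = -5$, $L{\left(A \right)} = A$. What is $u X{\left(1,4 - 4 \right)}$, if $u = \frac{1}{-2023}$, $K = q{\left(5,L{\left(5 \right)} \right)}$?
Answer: $\frac{1}{2023} \approx 0.00049432$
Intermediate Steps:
$K = -5$
$u = - \frac{1}{2023} \approx -0.00049432$
$X{\left(m,j \right)} = -1$ ($X{\left(m,j \right)} = \frac{1}{5} \left(-5\right) = -1$)
$u X{\left(1,4 - 4 \right)} = \left(- \frac{1}{2023}\right) \left(-1\right) = \frac{1}{2023}$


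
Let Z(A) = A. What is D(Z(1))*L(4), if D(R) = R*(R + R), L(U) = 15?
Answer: 30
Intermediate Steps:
D(R) = 2*R**2 (D(R) = R*(2*R) = 2*R**2)
D(Z(1))*L(4) = (2*1**2)*15 = (2*1)*15 = 2*15 = 30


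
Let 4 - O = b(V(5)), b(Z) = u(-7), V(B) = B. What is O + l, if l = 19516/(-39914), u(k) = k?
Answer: 29967/2851 ≈ 10.511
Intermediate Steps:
b(Z) = -7
O = 11 (O = 4 - 1*(-7) = 4 + 7 = 11)
l = -1394/2851 (l = 19516*(-1/39914) = -1394/2851 ≈ -0.48895)
O + l = 11 - 1394/2851 = 29967/2851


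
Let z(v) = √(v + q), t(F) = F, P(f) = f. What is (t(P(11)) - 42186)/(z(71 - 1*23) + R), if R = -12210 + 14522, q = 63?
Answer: -97508600/5345233 + 42175*√111/5345233 ≈ -18.159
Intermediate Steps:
z(v) = √(63 + v) (z(v) = √(v + 63) = √(63 + v))
R = 2312
(t(P(11)) - 42186)/(z(71 - 1*23) + R) = (11 - 42186)/(√(63 + (71 - 1*23)) + 2312) = -42175/(√(63 + (71 - 23)) + 2312) = -42175/(√(63 + 48) + 2312) = -42175/(√111 + 2312) = -42175/(2312 + √111)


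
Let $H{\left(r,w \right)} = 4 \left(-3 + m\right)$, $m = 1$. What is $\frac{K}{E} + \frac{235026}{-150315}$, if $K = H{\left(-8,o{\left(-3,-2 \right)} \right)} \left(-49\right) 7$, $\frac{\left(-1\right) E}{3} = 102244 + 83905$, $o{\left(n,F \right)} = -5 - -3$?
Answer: $- \frac{3989758454}{2543726085} \approx -1.5685$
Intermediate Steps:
$o{\left(n,F \right)} = -2$ ($o{\left(n,F \right)} = -5 + 3 = -2$)
$H{\left(r,w \right)} = -8$ ($H{\left(r,w \right)} = 4 \left(-3 + 1\right) = 4 \left(-2\right) = -8$)
$E = -558447$ ($E = - 3 \left(102244 + 83905\right) = \left(-3\right) 186149 = -558447$)
$K = 2744$ ($K = \left(-8\right) \left(-49\right) 7 = 392 \cdot 7 = 2744$)
$\frac{K}{E} + \frac{235026}{-150315} = \frac{2744}{-558447} + \frac{235026}{-150315} = 2744 \left(- \frac{1}{558447}\right) + 235026 \left(- \frac{1}{150315}\right) = - \frac{2744}{558447} - \frac{7122}{4555} = - \frac{3989758454}{2543726085}$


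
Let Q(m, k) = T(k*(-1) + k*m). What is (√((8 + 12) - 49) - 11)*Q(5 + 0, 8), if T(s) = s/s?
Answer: -11 + I*√29 ≈ -11.0 + 5.3852*I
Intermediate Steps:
T(s) = 1
Q(m, k) = 1
(√((8 + 12) - 49) - 11)*Q(5 + 0, 8) = (√((8 + 12) - 49) - 11)*1 = (√(20 - 49) - 11)*1 = (√(-29) - 11)*1 = (I*√29 - 11)*1 = (-11 + I*√29)*1 = -11 + I*√29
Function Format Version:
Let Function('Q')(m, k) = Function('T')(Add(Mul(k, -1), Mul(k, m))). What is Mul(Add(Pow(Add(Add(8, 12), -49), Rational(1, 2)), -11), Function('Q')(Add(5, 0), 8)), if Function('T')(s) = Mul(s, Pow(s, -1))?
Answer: Add(-11, Mul(I, Pow(29, Rational(1, 2)))) ≈ Add(-11.000, Mul(5.3852, I))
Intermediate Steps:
Function('T')(s) = 1
Function('Q')(m, k) = 1
Mul(Add(Pow(Add(Add(8, 12), -49), Rational(1, 2)), -11), Function('Q')(Add(5, 0), 8)) = Mul(Add(Pow(Add(Add(8, 12), -49), Rational(1, 2)), -11), 1) = Mul(Add(Pow(Add(20, -49), Rational(1, 2)), -11), 1) = Mul(Add(Pow(-29, Rational(1, 2)), -11), 1) = Mul(Add(Mul(I, Pow(29, Rational(1, 2))), -11), 1) = Mul(Add(-11, Mul(I, Pow(29, Rational(1, 2)))), 1) = Add(-11, Mul(I, Pow(29, Rational(1, 2))))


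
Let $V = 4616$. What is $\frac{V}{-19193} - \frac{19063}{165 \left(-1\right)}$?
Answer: $\frac{33192229}{287895} \approx 115.29$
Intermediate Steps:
$\frac{V}{-19193} - \frac{19063}{165 \left(-1\right)} = \frac{4616}{-19193} - \frac{19063}{165 \left(-1\right)} = 4616 \left(- \frac{1}{19193}\right) - \frac{19063}{-165} = - \frac{4616}{19193} - - \frac{1733}{15} = - \frac{4616}{19193} + \frac{1733}{15} = \frac{33192229}{287895}$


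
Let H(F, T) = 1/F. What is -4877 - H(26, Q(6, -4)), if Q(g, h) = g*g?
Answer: -126803/26 ≈ -4877.0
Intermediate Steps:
Q(g, h) = g²
-4877 - H(26, Q(6, -4)) = -4877 - 1/26 = -126803/26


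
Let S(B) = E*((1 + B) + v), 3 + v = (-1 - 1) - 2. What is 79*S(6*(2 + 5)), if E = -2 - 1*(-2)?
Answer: 0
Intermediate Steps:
E = 0 (E = -2 + 2 = 0)
v = -7 (v = -3 + ((-1 - 1) - 2) = -3 + (-2 - 2) = -3 - 4 = -7)
S(B) = 0 (S(B) = 0*((1 + B) - 7) = 0*(-6 + B) = 0)
79*S(6*(2 + 5)) = 79*0 = 0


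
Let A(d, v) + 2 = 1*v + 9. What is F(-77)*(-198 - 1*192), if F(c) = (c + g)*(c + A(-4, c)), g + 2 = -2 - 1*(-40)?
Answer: -2350530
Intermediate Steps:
A(d, v) = 7 + v (A(d, v) = -2 + (1*v + 9) = -2 + (v + 9) = -2 + (9 + v) = 7 + v)
g = 36 (g = -2 + (-2 - 1*(-40)) = -2 + (-2 + 40) = -2 + 38 = 36)
F(c) = (7 + 2*c)*(36 + c) (F(c) = (c + 36)*(c + (7 + c)) = (36 + c)*(7 + 2*c) = (7 + 2*c)*(36 + c))
F(-77)*(-198 - 1*192) = (252 + 2*(-77)**2 + 79*(-77))*(-198 - 1*192) = (252 + 2*5929 - 6083)*(-198 - 192) = (252 + 11858 - 6083)*(-390) = 6027*(-390) = -2350530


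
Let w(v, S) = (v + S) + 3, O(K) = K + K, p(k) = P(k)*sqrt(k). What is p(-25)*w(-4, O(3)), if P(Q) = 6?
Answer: 150*I ≈ 150.0*I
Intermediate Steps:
p(k) = 6*sqrt(k)
O(K) = 2*K
w(v, S) = 3 + S + v (w(v, S) = (S + v) + 3 = 3 + S + v)
p(-25)*w(-4, O(3)) = (6*sqrt(-25))*(3 + 2*3 - 4) = (6*(5*I))*(3 + 6 - 4) = (30*I)*5 = 150*I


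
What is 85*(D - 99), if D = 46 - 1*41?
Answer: -7990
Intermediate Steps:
D = 5 (D = 46 - 41 = 5)
85*(D - 99) = 85*(5 - 99) = 85*(-94) = -7990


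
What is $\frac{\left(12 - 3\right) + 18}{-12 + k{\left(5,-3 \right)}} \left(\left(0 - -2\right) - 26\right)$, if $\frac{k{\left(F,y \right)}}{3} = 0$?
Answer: $54$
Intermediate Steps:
$k{\left(F,y \right)} = 0$ ($k{\left(F,y \right)} = 3 \cdot 0 = 0$)
$\frac{\left(12 - 3\right) + 18}{-12 + k{\left(5,-3 \right)}} \left(\left(0 - -2\right) - 26\right) = \frac{\left(12 - 3\right) + 18}{-12 + 0} \left(\left(0 - -2\right) - 26\right) = \frac{\left(12 - 3\right) + 18}{-12} \left(\left(0 + 2\right) - 26\right) = \left(9 + 18\right) \left(- \frac{1}{12}\right) \left(2 - 26\right) = 27 \left(- \frac{1}{12}\right) \left(-24\right) = \left(- \frac{9}{4}\right) \left(-24\right) = 54$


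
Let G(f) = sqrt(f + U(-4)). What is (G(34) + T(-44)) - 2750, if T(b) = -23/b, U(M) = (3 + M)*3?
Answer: -120977/44 + sqrt(31) ≈ -2743.9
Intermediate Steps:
U(M) = 9 + 3*M
G(f) = sqrt(-3 + f) (G(f) = sqrt(f + (9 + 3*(-4))) = sqrt(f + (9 - 12)) = sqrt(f - 3) = sqrt(-3 + f))
(G(34) + T(-44)) - 2750 = (sqrt(-3 + 34) - 23/(-44)) - 2750 = (sqrt(31) - 23*(-1/44)) - 2750 = (sqrt(31) + 23/44) - 2750 = (23/44 + sqrt(31)) - 2750 = -120977/44 + sqrt(31)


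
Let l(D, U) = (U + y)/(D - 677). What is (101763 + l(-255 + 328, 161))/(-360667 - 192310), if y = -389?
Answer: -15366270/83499527 ≈ -0.18403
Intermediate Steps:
l(D, U) = (-389 + U)/(-677 + D) (l(D, U) = (U - 389)/(D - 677) = (-389 + U)/(-677 + D))
(101763 + l(-255 + 328, 161))/(-360667 - 192310) = (101763 + (-389 + 161)/(-677 + (-255 + 328)))/(-360667 - 192310) = (101763 - 228/(-677 + 73))/(-552977) = (101763 - 228/(-604))*(-1/552977) = (101763 - 1/604*(-228))*(-1/552977) = (101763 + 57/151)*(-1/552977) = (15366270/151)*(-1/552977) = -15366270/83499527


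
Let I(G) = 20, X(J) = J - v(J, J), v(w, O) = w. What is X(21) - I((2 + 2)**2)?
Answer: -20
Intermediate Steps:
X(J) = 0 (X(J) = J - J = 0)
X(21) - I((2 + 2)**2) = 0 - 1*20 = 0 - 20 = -20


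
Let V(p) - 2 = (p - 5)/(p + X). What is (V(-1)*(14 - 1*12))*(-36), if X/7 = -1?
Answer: -198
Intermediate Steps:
X = -7 (X = 7*(-1) = -7)
V(p) = 2 + (-5 + p)/(-7 + p) (V(p) = 2 + (p - 5)/(p - 7) = 2 + (-5 + p)/(-7 + p))
(V(-1)*(14 - 1*12))*(-36) = (((-19 + 3*(-1))/(-7 - 1))*(14 - 1*12))*(-36) = (((-19 - 3)/(-8))*(14 - 12))*(-36) = (-1/8*(-22)*2)*(-36) = ((11/4)*2)*(-36) = (11/2)*(-36) = -198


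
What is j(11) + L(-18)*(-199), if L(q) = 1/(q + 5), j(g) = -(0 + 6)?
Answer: 121/13 ≈ 9.3077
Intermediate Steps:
j(g) = -6 (j(g) = -1*6 = -6)
L(q) = 1/(5 + q)
j(11) + L(-18)*(-199) = -6 - 199/(5 - 18) = -6 - 199/(-13) = -6 - 1/13*(-199) = -6 + 199/13 = 121/13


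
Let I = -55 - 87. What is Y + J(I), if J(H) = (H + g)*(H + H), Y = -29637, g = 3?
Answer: 9839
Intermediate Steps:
I = -142
J(H) = 2*H*(3 + H) (J(H) = (H + 3)*(H + H) = (3 + H)*(2*H) = 2*H*(3 + H))
Y + J(I) = -29637 + 2*(-142)*(3 - 142) = -29637 + 2*(-142)*(-139) = -29637 + 39476 = 9839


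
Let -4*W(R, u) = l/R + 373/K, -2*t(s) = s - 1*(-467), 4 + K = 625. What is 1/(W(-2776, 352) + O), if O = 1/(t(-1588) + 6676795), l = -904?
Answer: -2877766609257/666413002637 ≈ -4.3183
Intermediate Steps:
K = 621 (K = -4 + 625 = 621)
t(s) = -467/2 - s/2 (t(s) = -(s - 1*(-467))/2 = -(s + 467)/2 = -(467 + s)/2 = -467/2 - s/2)
W(R, u) = -373/2484 + 226/R (W(R, u) = -(-904/R + 373/621)/4 = -(373/621 - 904/R)/4 = -373/2484 + 226/R)
O = 2/13354711 (O = 1/((-467/2 - ½*(-1588)) + 6676795) = 1/((-467/2 + 794) + 6676795) = 1/(1121/2 + 6676795) = 1/(13354711/2) = 2/13354711 ≈ 1.4976e-7)
1/(W(-2776, 352) + O) = 1/((-373/2484 + 226/(-2776)) + 2/13354711) = 1/((-373/2484 + 226*(-1/2776)) + 2/13354711) = 1/((-373/2484 - 113/1388) + 2/13354711) = 1/(-49901/215487 + 2/13354711) = 1/(-666413002637/2877766609257) = -2877766609257/666413002637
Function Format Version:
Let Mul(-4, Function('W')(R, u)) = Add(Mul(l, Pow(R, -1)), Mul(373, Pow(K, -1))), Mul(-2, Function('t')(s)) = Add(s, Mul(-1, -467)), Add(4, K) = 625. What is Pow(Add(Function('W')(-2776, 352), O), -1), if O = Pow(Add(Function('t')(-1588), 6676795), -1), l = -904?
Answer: Rational(-2877766609257, 666413002637) ≈ -4.3183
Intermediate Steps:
K = 621 (K = Add(-4, 625) = 621)
Function('t')(s) = Add(Rational(-467, 2), Mul(Rational(-1, 2), s)) (Function('t')(s) = Mul(Rational(-1, 2), Add(s, Mul(-1, -467))) = Mul(Rational(-1, 2), Add(s, 467)) = Mul(Rational(-1, 2), Add(467, s)) = Add(Rational(-467, 2), Mul(Rational(-1, 2), s)))
Function('W')(R, u) = Add(Rational(-373, 2484), Mul(226, Pow(R, -1))) (Function('W')(R, u) = Mul(Rational(-1, 4), Add(Mul(-904, Pow(R, -1)), Mul(373, Pow(621, -1)))) = Mul(Rational(-1, 4), Add(Mul(-904, Pow(R, -1)), Mul(373, Rational(1, 621)))) = Mul(Rational(-1, 4), Add(Mul(-904, Pow(R, -1)), Rational(373, 621))) = Mul(Rational(-1, 4), Add(Rational(373, 621), Mul(-904, Pow(R, -1)))) = Add(Rational(-373, 2484), Mul(226, Pow(R, -1))))
O = Rational(2, 13354711) (O = Pow(Add(Add(Rational(-467, 2), Mul(Rational(-1, 2), -1588)), 6676795), -1) = Pow(Add(Add(Rational(-467, 2), 794), 6676795), -1) = Pow(Add(Rational(1121, 2), 6676795), -1) = Pow(Rational(13354711, 2), -1) = Rational(2, 13354711) ≈ 1.4976e-7)
Pow(Add(Function('W')(-2776, 352), O), -1) = Pow(Add(Add(Rational(-373, 2484), Mul(226, Pow(-2776, -1))), Rational(2, 13354711)), -1) = Pow(Add(Add(Rational(-373, 2484), Mul(226, Rational(-1, 2776))), Rational(2, 13354711)), -1) = Pow(Add(Add(Rational(-373, 2484), Rational(-113, 1388)), Rational(2, 13354711)), -1) = Pow(Add(Rational(-49901, 215487), Rational(2, 13354711)), -1) = Pow(Rational(-666413002637, 2877766609257), -1) = Rational(-2877766609257, 666413002637)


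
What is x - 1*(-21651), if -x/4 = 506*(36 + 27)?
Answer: -105861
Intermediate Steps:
x = -127512 (x = -2024*(36 + 27) = -2024*63 = -4*31878 = -127512)
x - 1*(-21651) = -127512 - 1*(-21651) = -127512 + 21651 = -105861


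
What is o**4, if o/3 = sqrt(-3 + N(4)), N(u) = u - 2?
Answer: 81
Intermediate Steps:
N(u) = -2 + u
o = 3*I (o = 3*sqrt(-3 + (-2 + 4)) = 3*sqrt(-3 + 2) = 3*sqrt(-1) = 3*I ≈ 3.0*I)
o**4 = (3*I)**4 = 81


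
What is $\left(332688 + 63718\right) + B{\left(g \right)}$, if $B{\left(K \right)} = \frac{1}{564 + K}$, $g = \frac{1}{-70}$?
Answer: $\frac{15649712544}{39479} \approx 3.9641 \cdot 10^{5}$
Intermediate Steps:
$g = - \frac{1}{70} \approx -0.014286$
$\left(332688 + 63718\right) + B{\left(g \right)} = \left(332688 + 63718\right) + \frac{1}{564 - \frac{1}{70}} = 396406 + \frac{1}{\frac{39479}{70}} = 396406 + \frac{70}{39479} = \frac{15649712544}{39479}$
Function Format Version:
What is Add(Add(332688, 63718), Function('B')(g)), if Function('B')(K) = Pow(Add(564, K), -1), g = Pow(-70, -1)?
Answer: Rational(15649712544, 39479) ≈ 3.9641e+5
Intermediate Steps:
g = Rational(-1, 70) ≈ -0.014286
Add(Add(332688, 63718), Function('B')(g)) = Add(Add(332688, 63718), Pow(Add(564, Rational(-1, 70)), -1)) = Add(396406, Pow(Rational(39479, 70), -1)) = Add(396406, Rational(70, 39479)) = Rational(15649712544, 39479)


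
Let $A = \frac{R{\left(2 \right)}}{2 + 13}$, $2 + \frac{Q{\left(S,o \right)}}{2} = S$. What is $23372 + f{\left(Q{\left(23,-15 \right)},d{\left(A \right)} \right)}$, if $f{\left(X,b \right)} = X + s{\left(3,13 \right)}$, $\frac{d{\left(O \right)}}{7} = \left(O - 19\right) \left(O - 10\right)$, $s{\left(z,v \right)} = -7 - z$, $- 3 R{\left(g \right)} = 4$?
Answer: $23404$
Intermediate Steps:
$Q{\left(S,o \right)} = -4 + 2 S$
$R{\left(g \right)} = - \frac{4}{3}$ ($R{\left(g \right)} = \left(- \frac{1}{3}\right) 4 = - \frac{4}{3}$)
$A = - \frac{4}{45}$ ($A = - \frac{4}{3 \left(2 + 13\right)} = - \frac{4}{3 \cdot 15} = \left(- \frac{4}{3}\right) \frac{1}{15} = - \frac{4}{45} \approx -0.088889$)
$d{\left(O \right)} = 7 \left(-19 + O\right) \left(-10 + O\right)$ ($d{\left(O \right)} = 7 \left(O - 19\right) \left(O - 10\right) = 7 \left(-19 + O\right) \left(-10 + O\right)$)
$f{\left(X,b \right)} = -10 + X$ ($f{\left(X,b \right)} = X - 10 = -10 + X$)
$23372 + f{\left(Q{\left(23,-15 \right)},d{\left(A \right)} \right)} = 23372 + \left(-10 + \left(-4 + 2 \cdot 23\right)\right) = 23372 + \left(-10 + \left(-4 + 46\right)\right) = 23372 + \left(-10 + 42\right) = 23372 + 32 = 23404$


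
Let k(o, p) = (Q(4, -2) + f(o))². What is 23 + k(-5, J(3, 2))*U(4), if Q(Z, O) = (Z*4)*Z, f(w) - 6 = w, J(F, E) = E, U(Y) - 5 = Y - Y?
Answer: 21148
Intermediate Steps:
U(Y) = 5 (U(Y) = 5 + (Y - Y) = 5 + 0 = 5)
f(w) = 6 + w
Q(Z, O) = 4*Z² (Q(Z, O) = (4*Z)*Z = 4*Z²)
k(o, p) = (70 + o)² (k(o, p) = (4*4² + (6 + o))² = (4*16 + (6 + o))² = (64 + (6 + o))² = (70 + o)²)
23 + k(-5, J(3, 2))*U(4) = 23 + (70 - 5)²*5 = 23 + 65²*5 = 23 + 4225*5 = 23 + 21125 = 21148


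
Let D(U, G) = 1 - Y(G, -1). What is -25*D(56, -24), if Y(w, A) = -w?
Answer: 575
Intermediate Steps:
D(U, G) = 1 + G (D(U, G) = 1 - (-1)*G = 1 + G)
-25*D(56, -24) = -25*(1 - 24) = -25*(-23) = 575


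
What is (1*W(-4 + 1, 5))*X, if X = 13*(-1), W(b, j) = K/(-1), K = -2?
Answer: -26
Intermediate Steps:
W(b, j) = 2 (W(b, j) = -2/(-1) = -2*(-1) = 2)
X = -13
(1*W(-4 + 1, 5))*X = (1*2)*(-13) = 2*(-13) = -26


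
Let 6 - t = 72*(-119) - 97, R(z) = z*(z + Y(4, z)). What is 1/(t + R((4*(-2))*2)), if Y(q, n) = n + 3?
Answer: 1/9135 ≈ 0.00010947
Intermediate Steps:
Y(q, n) = 3 + n
R(z) = z*(3 + 2*z) (R(z) = z*(z + (3 + z)) = z*(3 + 2*z))
t = 8671 (t = 6 - (72*(-119) - 97) = 6 - (-8568 - 97) = 6 - 1*(-8665) = 6 + 8665 = 8671)
1/(t + R((4*(-2))*2)) = 1/(8671 + ((4*(-2))*2)*(3 + 2*((4*(-2))*2))) = 1/(8671 + (-8*2)*(3 + 2*(-8*2))) = 1/(8671 - 16*(3 + 2*(-16))) = 1/(8671 - 16*(3 - 32)) = 1/(8671 - 16*(-29)) = 1/(8671 + 464) = 1/9135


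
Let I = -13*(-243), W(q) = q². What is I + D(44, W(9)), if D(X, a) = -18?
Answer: 3141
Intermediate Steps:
I = 3159
I + D(44, W(9)) = 3159 - 18 = 3141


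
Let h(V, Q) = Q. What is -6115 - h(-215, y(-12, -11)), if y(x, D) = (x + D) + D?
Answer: -6081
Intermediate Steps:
y(x, D) = x + 2*D (y(x, D) = (D + x) + D = x + 2*D)
-6115 - h(-215, y(-12, -11)) = -6115 - (-12 + 2*(-11)) = -6115 - (-12 - 22) = -6115 - 1*(-34) = -6115 + 34 = -6081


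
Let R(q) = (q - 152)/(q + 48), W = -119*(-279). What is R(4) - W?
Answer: -431650/13 ≈ -33204.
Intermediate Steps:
W = 33201
R(q) = (-152 + q)/(48 + q)
R(4) - W = (-152 + 4)/(48 + 4) - 1*33201 = -148/52 - 33201 = (1/52)*(-148) - 33201 = -37/13 - 33201 = -431650/13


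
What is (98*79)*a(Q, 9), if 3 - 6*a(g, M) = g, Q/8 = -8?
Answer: 259357/3 ≈ 86452.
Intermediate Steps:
Q = -64 (Q = 8*(-8) = -64)
a(g, M) = ½ - g/6
(98*79)*a(Q, 9) = (98*79)*(½ - ⅙*(-64)) = 7742*(½ + 32/3) = 7742*(67/6) = 259357/3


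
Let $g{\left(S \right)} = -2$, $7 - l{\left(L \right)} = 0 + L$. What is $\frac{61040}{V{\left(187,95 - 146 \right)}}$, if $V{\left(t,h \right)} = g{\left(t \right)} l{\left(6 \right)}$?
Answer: $-30520$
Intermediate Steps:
$l{\left(L \right)} = 7 - L$ ($l{\left(L \right)} = 7 - \left(0 + L\right) = 7 - L$)
$V{\left(t,h \right)} = -2$ ($V{\left(t,h \right)} = - 2 \left(7 - 6\right) = \left(-2\right) 1 = -2$)
$\frac{61040}{V{\left(187,95 - 146 \right)}} = \frac{61040}{-2} = 61040 \left(- \frac{1}{2}\right) = -30520$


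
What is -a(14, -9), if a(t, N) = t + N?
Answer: -5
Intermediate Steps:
a(t, N) = N + t
-a(14, -9) = -(-9 + 14) = -1*5 = -5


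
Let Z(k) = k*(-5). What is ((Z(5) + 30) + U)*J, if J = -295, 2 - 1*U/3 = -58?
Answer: -54575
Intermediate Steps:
Z(k) = -5*k
U = 180 (U = 6 - 3*(-58) = 6 + 174 = 180)
((Z(5) + 30) + U)*J = ((-5*5 + 30) + 180)*(-295) = ((-25 + 30) + 180)*(-295) = (5 + 180)*(-295) = 185*(-295) = -54575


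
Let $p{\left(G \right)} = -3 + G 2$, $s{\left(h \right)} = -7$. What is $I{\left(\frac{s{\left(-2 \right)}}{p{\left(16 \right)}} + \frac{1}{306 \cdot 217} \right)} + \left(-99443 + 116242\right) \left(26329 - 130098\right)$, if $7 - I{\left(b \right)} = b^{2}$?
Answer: $- \frac{6464119498159167132961}{3708158732964} \approx -1.7432 \cdot 10^{9}$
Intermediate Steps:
$p{\left(G \right)} = -3 + 2 G$
$I{\left(b \right)} = 7 - b^{2}$
$I{\left(\frac{s{\left(-2 \right)}}{p{\left(16 \right)}} + \frac{1}{306 \cdot 217} \right)} + \left(-99443 + 116242\right) \left(26329 - 130098\right) = \left(7 - \left(- \frac{7}{-3 + 2 \cdot 16} + \frac{1}{306 \cdot 217}\right)^{2}\right) + \left(-99443 + 116242\right) \left(26329 - 130098\right) = \left(7 - \left(- \frac{7}{-3 + 32} + \frac{1}{306} \cdot \frac{1}{217}\right)^{2}\right) + 16799 \left(-103769\right) = \left(7 - \left(- \frac{7}{29} + \frac{1}{66402}\right)^{2}\right) - 1743215431 = \left(7 - \left(- \frac{464785}{1925658}\right)^{2}\right) - 1743215431 = \left(7 - \frac{216025096225}{3708158732964}\right) - 1743215431 = \frac{25741086034523}{3708158732964} - 1743215431 = - \frac{6464119498159167132961}{3708158732964}$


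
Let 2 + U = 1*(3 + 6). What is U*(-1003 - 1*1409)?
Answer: -16884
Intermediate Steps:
U = 7 (U = -2 + 1*(3 + 6) = -2 + 1*9 = -2 + 9 = 7)
U*(-1003 - 1*1409) = 7*(-1003 - 1*1409) = 7*(-1003 - 1409) = 7*(-2412) = -16884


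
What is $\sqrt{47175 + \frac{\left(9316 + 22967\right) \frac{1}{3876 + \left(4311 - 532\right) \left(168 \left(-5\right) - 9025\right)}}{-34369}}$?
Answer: $\frac{2 \sqrt{19357236691894995751992432417}}{1281137434871} \approx 217.2$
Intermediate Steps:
$\sqrt{47175 + \frac{\left(9316 + 22967\right) \frac{1}{3876 + \left(4311 - 532\right) \left(168 \left(-5\right) - 9025\right)}}{-34369}} = \sqrt{47175 + \frac{32283}{3876 + 3779 \left(-840 - 9025\right)} \left(- \frac{1}{34369}\right)} = \sqrt{47175 + \frac{32283}{3876 + 3779 \left(-9865\right)} \left(- \frac{1}{34369}\right)} = \sqrt{47175 + \frac{32283}{3876 - 37279835} \left(- \frac{1}{34369}\right)} = \sqrt{47175 + \frac{32283}{-37275959} \left(- \frac{1}{34369}\right)} = \sqrt{47175 + 32283 \left(- \frac{1}{37275959}\right) \left(- \frac{1}{34369}\right)} = \sqrt{47175 - - \frac{32283}{1281137434871}} = \sqrt{47175 + \frac{32283}{1281137434871}} = \sqrt{\frac{60437658490071708}{1281137434871}} = \frac{2 \sqrt{19357236691894995751992432417}}{1281137434871}$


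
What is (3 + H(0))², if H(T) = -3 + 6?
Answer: 36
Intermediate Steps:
H(T) = 3
(3 + H(0))² = (3 + 3)² = 6² = 36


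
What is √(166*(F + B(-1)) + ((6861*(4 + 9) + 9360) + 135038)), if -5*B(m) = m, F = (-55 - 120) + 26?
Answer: √5222255/5 ≈ 457.04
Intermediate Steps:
F = -149 (F = -175 + 26 = -149)
B(m) = -m/5
√(166*(F + B(-1)) + ((6861*(4 + 9) + 9360) + 135038)) = √(166*(-149 - ⅕*(-1)) + ((6861*(4 + 9) + 9360) + 135038)) = √(166*(-149 + ⅕) + ((6861*13 + 9360) + 135038)) = √(166*(-744/5) + ((89193 + 9360) + 135038)) = √(-123504/5 + (98553 + 135038)) = √(-123504/5 + 233591) = √(1044451/5) = √5222255/5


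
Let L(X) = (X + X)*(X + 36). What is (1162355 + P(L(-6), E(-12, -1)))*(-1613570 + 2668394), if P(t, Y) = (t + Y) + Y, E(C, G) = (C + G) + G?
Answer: 1225670678808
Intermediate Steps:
L(X) = 2*X*(36 + X) (L(X) = (2*X)*(36 + X) = 2*X*(36 + X))
E(C, G) = C + 2*G
P(t, Y) = t + 2*Y (P(t, Y) = (Y + t) + Y = t + 2*Y)
(1162355 + P(L(-6), E(-12, -1)))*(-1613570 + 2668394) = (1162355 + (2*(-6)*(36 - 6) + 2*(-12 + 2*(-1))))*(-1613570 + 2668394) = (1162355 + (2*(-6)*30 + 2*(-12 - 2)))*1054824 = (1162355 + (-360 + 2*(-14)))*1054824 = (1162355 + (-360 - 28))*1054824 = (1162355 - 388)*1054824 = 1161967*1054824 = 1225670678808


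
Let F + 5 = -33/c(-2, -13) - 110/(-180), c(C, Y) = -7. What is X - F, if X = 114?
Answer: 14323/126 ≈ 113.67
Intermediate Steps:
F = 41/126 (F = -5 + (-33/(-7) - 110/(-180)) = -5 + (-33*(-1/7) - 110*(-1/180)) = -5 + (33/7 + 11/18) = -5 + 671/126 = 41/126 ≈ 0.32540)
X - F = 114 - 1*41/126 = 114 - 41/126 = 14323/126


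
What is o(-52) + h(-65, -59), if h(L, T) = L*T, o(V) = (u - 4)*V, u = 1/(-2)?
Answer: 4069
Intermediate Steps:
u = -1/2 (u = 1*(-1/2) = -1/2 ≈ -0.50000)
o(V) = -9*V/2 (o(V) = (-1/2 - 4)*V = -9*V/2)
o(-52) + h(-65, -59) = -9/2*(-52) - 65*(-59) = 234 + 3835 = 4069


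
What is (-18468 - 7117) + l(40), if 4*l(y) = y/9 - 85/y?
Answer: -7368313/288 ≈ -25584.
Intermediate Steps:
l(y) = -85/(4*y) + y/36 (l(y) = (y/9 - 85/y)/4 = (-85/y + y/9)/4 = -85/(4*y) + y/36)
(-18468 - 7117) + l(40) = (-18468 - 7117) + (1/36)*(-765 + 40²)/40 = -25585 + (1/36)*(1/40)*(-765 + 1600) = -25585 + (1/36)*(1/40)*835 = -25585 + 167/288 = -7368313/288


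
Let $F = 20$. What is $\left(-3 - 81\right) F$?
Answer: $-1680$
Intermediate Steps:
$\left(-3 - 81\right) F = \left(-3 - 81\right) 20 = \left(-84\right) 20 = -1680$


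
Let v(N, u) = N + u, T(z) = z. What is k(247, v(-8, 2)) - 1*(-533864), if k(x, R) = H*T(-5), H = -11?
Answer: 533919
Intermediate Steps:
k(x, R) = 55 (k(x, R) = -11*(-5) = 55)
k(247, v(-8, 2)) - 1*(-533864) = 55 - 1*(-533864) = 55 + 533864 = 533919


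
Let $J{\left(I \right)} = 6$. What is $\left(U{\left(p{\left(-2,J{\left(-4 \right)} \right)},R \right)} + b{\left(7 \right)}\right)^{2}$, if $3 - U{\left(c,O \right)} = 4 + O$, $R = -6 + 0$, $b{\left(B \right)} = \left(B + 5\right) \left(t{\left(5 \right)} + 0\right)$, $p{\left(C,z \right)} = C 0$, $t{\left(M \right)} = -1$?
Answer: $49$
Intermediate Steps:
$p{\left(C,z \right)} = 0$
$b{\left(B \right)} = -5 - B$ ($b{\left(B \right)} = \left(B + 5\right) \left(-1 + 0\right) = \left(5 + B\right) \left(-1\right) = -5 - B$)
$R = -6$
$U{\left(c,O \right)} = -1 - O$ ($U{\left(c,O \right)} = 3 - \left(4 + O\right) = -1 - O$)
$\left(U{\left(p{\left(-2,J{\left(-4 \right)} \right)},R \right)} + b{\left(7 \right)}\right)^{2} = \left(\left(-1 - -6\right) - 12\right)^{2} = \left(\left(-1 + 6\right) - 12\right)^{2} = \left(5 - 12\right)^{2} = \left(-7\right)^{2} = 49$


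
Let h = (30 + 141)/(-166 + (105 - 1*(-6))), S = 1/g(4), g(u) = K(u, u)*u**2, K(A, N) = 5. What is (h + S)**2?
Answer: 297025/30976 ≈ 9.5889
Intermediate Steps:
g(u) = 5*u**2
S = 1/80 (S = 1/(5*4**2) = 1/(5*16) = 1/80 ≈ 0.012500)
h = -171/55 (h = 171/(-166 + (105 + 6)) = 171/(-166 + 111) = 171/(-55) = 171*(-1/55) = -171/55 ≈ -3.1091)
(h + S)**2 = (-171/55 + 1/80)**2 = (-545/176)**2 = 297025/30976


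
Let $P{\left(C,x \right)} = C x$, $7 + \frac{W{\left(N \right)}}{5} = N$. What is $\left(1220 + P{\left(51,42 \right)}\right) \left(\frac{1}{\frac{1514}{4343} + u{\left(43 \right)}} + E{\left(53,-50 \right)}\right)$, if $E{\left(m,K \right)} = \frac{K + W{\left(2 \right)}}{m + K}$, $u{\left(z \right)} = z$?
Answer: $- \frac{15808903984}{188263} \approx -83973.0$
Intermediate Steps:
$W{\left(N \right)} = -35 + 5 N$
$E{\left(m,K \right)} = \frac{-25 + K}{K + m}$ ($E{\left(m,K \right)} = \frac{K + \left(-35 + 5 \cdot 2\right)}{m + K} = \frac{K + \left(-35 + 10\right)}{K + m} = \frac{K - 25}{K + m} = \frac{-25 + K}{K + m}$)
$\left(1220 + P{\left(51,42 \right)}\right) \left(\frac{1}{\frac{1514}{4343} + u{\left(43 \right)}} + E{\left(53,-50 \right)}\right) = \left(1220 + 51 \cdot 42\right) \left(\frac{1}{\frac{1514}{4343} + 43} + \frac{-25 - 50}{-50 + 53}\right) = \left(1220 + 2142\right) \left(\frac{1}{1514 \cdot \frac{1}{4343} + 43} + \frac{1}{3} \left(-75\right)\right) = 3362 \left(\frac{1}{\frac{1514}{4343} + 43} + \frac{1}{3} \left(-75\right)\right) = 3362 \left(\frac{1}{\frac{188263}{4343}} - 25\right) = 3362 \left(\frac{4343}{188263} - 25\right) = 3362 \left(- \frac{4702232}{188263}\right) = - \frac{15808903984}{188263}$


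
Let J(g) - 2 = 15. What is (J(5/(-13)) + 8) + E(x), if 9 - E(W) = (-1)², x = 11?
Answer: 33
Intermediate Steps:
J(g) = 17 (J(g) = 2 + 15 = 17)
E(W) = 8 (E(W) = 9 - 1*(-1)² = 9 - 1*1 = 9 - 1 = 8)
(J(5/(-13)) + 8) + E(x) = (17 + 8) + 8 = 25 + 8 = 33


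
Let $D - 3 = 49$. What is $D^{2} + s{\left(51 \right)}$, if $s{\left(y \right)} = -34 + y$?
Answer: $2721$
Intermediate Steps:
$D = 52$ ($D = 3 + 49 = 52$)
$D^{2} + s{\left(51 \right)} = 52^{2} + \left(-34 + 51\right) = 2704 + 17 = 2721$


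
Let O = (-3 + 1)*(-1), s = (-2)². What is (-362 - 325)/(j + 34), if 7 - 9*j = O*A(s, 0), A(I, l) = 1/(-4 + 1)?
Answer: -18549/941 ≈ -19.712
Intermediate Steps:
s = 4
O = 2 (O = -2*(-1) = 2)
A(I, l) = -⅓ (A(I, l) = 1/(-3) = -⅓)
j = 23/27 (j = 7/9 - 2*(-1)/(9*3) = 7/9 - ⅑*(-⅔) = 7/9 + 2/27 = 23/27 ≈ 0.85185)
(-362 - 325)/(j + 34) = (-362 - 325)/(23/27 + 34) = -687/941/27 = -687*27/941 = -18549/941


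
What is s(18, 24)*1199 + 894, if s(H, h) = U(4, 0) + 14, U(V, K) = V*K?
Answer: 17680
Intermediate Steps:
U(V, K) = K*V
s(H, h) = 14 (s(H, h) = 0*4 + 14 = 0 + 14 = 14)
s(18, 24)*1199 + 894 = 14*1199 + 894 = 16786 + 894 = 17680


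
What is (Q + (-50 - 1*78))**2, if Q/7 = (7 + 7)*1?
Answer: 900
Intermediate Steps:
Q = 98 (Q = 7*((7 + 7)*1) = 7*(14*1) = 7*14 = 98)
(Q + (-50 - 1*78))**2 = (98 + (-50 - 1*78))**2 = (98 + (-50 - 78))**2 = (98 - 128)**2 = (-30)**2 = 900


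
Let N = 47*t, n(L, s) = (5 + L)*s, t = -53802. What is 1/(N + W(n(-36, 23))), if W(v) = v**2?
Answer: -1/2020325 ≈ -4.9497e-7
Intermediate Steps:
n(L, s) = s*(5 + L)
N = -2528694 (N = 47*(-53802) = -2528694)
1/(N + W(n(-36, 23))) = 1/(-2528694 + (23*(5 - 36))**2) = 1/(-2528694 + (23*(-31))**2) = 1/(-2528694 + (-713)**2) = 1/(-2528694 + 508369) = 1/(-2020325) = -1/2020325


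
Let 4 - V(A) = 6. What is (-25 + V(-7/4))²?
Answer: 729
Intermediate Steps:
V(A) = -2 (V(A) = 4 - 1*6 = 4 - 6 = -2)
(-25 + V(-7/4))² = (-25 - 2)² = (-27)² = 729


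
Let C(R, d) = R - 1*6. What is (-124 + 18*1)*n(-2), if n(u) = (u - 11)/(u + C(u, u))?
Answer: -689/5 ≈ -137.80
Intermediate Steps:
C(R, d) = -6 + R (C(R, d) = R - 6 = -6 + R)
n(u) = (-11 + u)/(-6 + 2*u) (n(u) = (u - 11)/(u + (-6 + u)) = (-11 + u)/(-6 + 2*u))
(-124 + 18*1)*n(-2) = (-124 + 18*1)*((-11 - 2)/(2*(-3 - 2))) = (-124 + 18)*((½)*(-13)/(-5)) = -53*(-1)*(-13)/5 = -106*13/10 = -689/5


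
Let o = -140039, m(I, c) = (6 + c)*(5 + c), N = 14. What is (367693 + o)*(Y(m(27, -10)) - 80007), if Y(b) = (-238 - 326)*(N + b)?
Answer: -22579406682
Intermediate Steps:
m(I, c) = (5 + c)*(6 + c)
Y(b) = -7896 - 564*b (Y(b) = (-238 - 326)*(14 + b) = -564*(14 + b) = -7896 - 564*b)
(367693 + o)*(Y(m(27, -10)) - 80007) = (367693 - 140039)*((-7896 - 564*(30 + (-10)² + 11*(-10))) - 80007) = 227654*((-7896 - 564*(30 + 100 - 110)) - 80007) = 227654*((-7896 - 564*20) - 80007) = 227654*((-7896 - 11280) - 80007) = 227654*(-19176 - 80007) = 227654*(-99183) = -22579406682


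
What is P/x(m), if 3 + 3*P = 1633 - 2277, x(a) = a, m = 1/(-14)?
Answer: 9058/3 ≈ 3019.3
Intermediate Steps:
m = -1/14 ≈ -0.071429
P = -647/3 (P = -1 + (1633 - 2277)/3 = -1 + (⅓)*(-644) = -1 - 644/3 = -647/3 ≈ -215.67)
P/x(m) = -647/(3*(-1/14)) = -647/3*(-14) = 9058/3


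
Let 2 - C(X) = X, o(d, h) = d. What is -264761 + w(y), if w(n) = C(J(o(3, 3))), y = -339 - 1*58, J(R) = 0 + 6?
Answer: -264765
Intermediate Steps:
J(R) = 6
C(X) = 2 - X
y = -397 (y = -339 - 58 = -397)
w(n) = -4 (w(n) = 2 - 1*6 = 2 - 6 = -4)
-264761 + w(y) = -264761 - 4 = -264765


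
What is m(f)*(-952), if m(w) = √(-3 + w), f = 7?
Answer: -1904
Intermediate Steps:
m(f)*(-952) = √(-3 + 7)*(-952) = √4*(-952) = 2*(-952) = -1904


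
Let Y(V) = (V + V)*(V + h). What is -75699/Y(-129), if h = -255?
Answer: -8411/11008 ≈ -0.76408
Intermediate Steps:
Y(V) = 2*V*(-255 + V) (Y(V) = (V + V)*(V - 255) = (2*V)*(-255 + V) = 2*V*(-255 + V))
-75699/Y(-129) = -75699*(-1/(258*(-255 - 129))) = -75699/(2*(-129)*(-384)) = -75699/99072 = -75699*1/99072 = -8411/11008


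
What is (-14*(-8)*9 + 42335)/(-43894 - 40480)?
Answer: -43343/84374 ≈ -0.51370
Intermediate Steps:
(-14*(-8)*9 + 42335)/(-43894 - 40480) = (112*9 + 42335)/(-84374) = (1008 + 42335)*(-1/84374) = 43343*(-1/84374) = -43343/84374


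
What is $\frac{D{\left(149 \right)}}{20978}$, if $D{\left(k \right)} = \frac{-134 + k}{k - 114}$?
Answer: $\frac{3}{146846} \approx 2.043 \cdot 10^{-5}$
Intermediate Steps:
$D{\left(k \right)} = \frac{-134 + k}{-114 + k}$
$\frac{D{\left(149 \right)}}{20978} = \frac{\frac{1}{-114 + 149} \left(-134 + 149\right)}{20978} = \frac{1}{35} \cdot 15 \cdot \frac{1}{20978} = \frac{3}{7} \cdot \frac{1}{20978} = \frac{3}{146846}$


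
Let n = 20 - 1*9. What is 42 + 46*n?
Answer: 548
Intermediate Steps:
n = 11 (n = 20 - 9 = 11)
42 + 46*n = 42 + 46*11 = 42 + 506 = 548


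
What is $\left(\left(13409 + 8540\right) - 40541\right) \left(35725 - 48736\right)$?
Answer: $241900512$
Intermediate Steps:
$\left(\left(13409 + 8540\right) - 40541\right) \left(35725 - 48736\right) = \left(21949 - 40541\right) \left(-13011\right) = \left(-18592\right) \left(-13011\right) = 241900512$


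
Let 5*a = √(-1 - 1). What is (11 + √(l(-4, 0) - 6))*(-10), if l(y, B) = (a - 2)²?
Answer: -110 - 2*√(-150 + (-10 + I*√2)²) ≈ -113.79 + 14.913*I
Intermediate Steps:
a = I*√2/5 (a = √(-1 - 1)/5 = √(-2)/5 = (I*√2)/5 = I*√2/5 ≈ 0.28284*I)
l(y, B) = (-2 + I*√2/5)² (l(y, B) = (I*√2/5 - 2)² = (-2 + I*√2/5)²)
(11 + √(l(-4, 0) - 6))*(-10) = (11 + √((10 - I*√2)²/25 - 6))*(-10) = (11 + √(-6 + (10 - I*√2)²/25))*(-10) = -110 - 10*√(-6 + (10 - I*√2)²/25)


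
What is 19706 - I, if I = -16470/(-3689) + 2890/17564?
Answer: 638261331243/32396798 ≈ 19701.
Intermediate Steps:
I = 149970145/32396798 (I = -16470*(-1/3689) + 2890*(1/17564) = 16470/3689 + 1445/8782 = 149970145/32396798 ≈ 4.6292)
19706 - I = 19706 - 1*149970145/32396798 = 19706 - 149970145/32396798 = 638261331243/32396798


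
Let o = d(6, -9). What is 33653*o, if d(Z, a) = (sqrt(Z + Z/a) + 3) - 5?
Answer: -67306 + 134612*sqrt(3)/3 ≈ 10412.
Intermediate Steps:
d(Z, a) = -2 + sqrt(Z + Z/a) (d(Z, a) = (3 + sqrt(Z + Z/a)) - 5 = -2 + sqrt(Z + Z/a))
o = -2 + 4*sqrt(3)/3 (o = -2 + sqrt(6 + 6/(-9)) = -2 + sqrt(6 + 6*(-1/9)) = -2 + sqrt(6 - 2/3) = -2 + sqrt(16/3) = -2 + 4*sqrt(3)/3 ≈ 0.30940)
33653*o = 33653*(-2 + 4*sqrt(3)/3) = -67306 + 134612*sqrt(3)/3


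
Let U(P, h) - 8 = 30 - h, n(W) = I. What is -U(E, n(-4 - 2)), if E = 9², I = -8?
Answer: -46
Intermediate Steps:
n(W) = -8
E = 81
U(P, h) = 38 - h (U(P, h) = 8 + (30 - h) = 38 - h)
-U(E, n(-4 - 2)) = -(38 - 1*(-8)) = -(38 + 8) = -1*46 = -46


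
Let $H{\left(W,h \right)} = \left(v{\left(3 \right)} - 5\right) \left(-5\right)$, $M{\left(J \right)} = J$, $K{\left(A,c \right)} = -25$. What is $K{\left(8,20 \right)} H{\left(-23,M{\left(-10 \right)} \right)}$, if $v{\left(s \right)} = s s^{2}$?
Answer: $2750$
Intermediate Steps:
$v{\left(s \right)} = s^{3}$
$H{\left(W,h \right)} = -110$ ($H{\left(W,h \right)} = \left(3^{3} - 5\right) \left(-5\right) = \left(27 - 5\right) \left(-5\right) = 22 \left(-5\right) = -110$)
$K{\left(8,20 \right)} H{\left(-23,M{\left(-10 \right)} \right)} = \left(-25\right) \left(-110\right) = 2750$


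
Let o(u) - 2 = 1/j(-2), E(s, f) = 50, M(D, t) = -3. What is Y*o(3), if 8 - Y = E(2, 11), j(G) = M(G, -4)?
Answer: -70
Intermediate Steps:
j(G) = -3
o(u) = 5/3 (o(u) = 2 + 1/(-3) = 2 - ⅓ = 5/3)
Y = -42 (Y = 8 - 1*50 = 8 - 50 = -42)
Y*o(3) = -42*5/3 = -70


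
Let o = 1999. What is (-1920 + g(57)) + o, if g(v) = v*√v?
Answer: 79 + 57*√57 ≈ 509.34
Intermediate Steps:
g(v) = v^(3/2)
(-1920 + g(57)) + o = (-1920 + 57^(3/2)) + 1999 = (-1920 + 57*√57) + 1999 = 79 + 57*√57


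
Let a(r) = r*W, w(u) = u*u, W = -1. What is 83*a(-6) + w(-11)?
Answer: 619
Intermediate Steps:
w(u) = u²
a(r) = -r (a(r) = r*(-1) = -r)
83*a(-6) + w(-11) = 83*(-1*(-6)) + (-11)² = 83*6 + 121 = 498 + 121 = 619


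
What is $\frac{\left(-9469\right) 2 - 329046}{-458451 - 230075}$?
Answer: $\frac{173992}{344263} \approx 0.5054$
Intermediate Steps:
$\frac{\left(-9469\right) 2 - 329046}{-458451 - 230075} = \frac{-18938 - 329046}{-688526} = \left(-347984\right) \left(- \frac{1}{688526}\right) = \frac{173992}{344263}$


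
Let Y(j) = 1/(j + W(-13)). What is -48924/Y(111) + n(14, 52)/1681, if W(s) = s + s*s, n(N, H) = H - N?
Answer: -21958412110/1681 ≈ -1.3063e+7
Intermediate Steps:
W(s) = s + s²
Y(j) = 1/(156 + j) (Y(j) = 1/(j - 13*(1 - 13)) = 1/(j - 13*(-12)) = 1/(j + 156) = 1/(156 + j))
-48924/Y(111) + n(14, 52)/1681 = -48924/(1/(156 + 111)) + (52 - 1*14)/1681 = -48924/(1/267) + (52 - 14)*(1/1681) = -48924/1/267 + 38*(1/1681) = -48924*267 + 38/1681 = -13062708 + 38/1681 = -21958412110/1681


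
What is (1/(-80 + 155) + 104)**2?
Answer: 60855601/5625 ≈ 10819.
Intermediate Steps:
(1/(-80 + 155) + 104)**2 = (1/75 + 104)**2 = (7801/75)**2 = 60855601/5625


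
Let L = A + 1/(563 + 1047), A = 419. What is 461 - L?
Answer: 67619/1610 ≈ 41.999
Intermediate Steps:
L = 674591/1610 (L = 419 + 1/(563 + 1047) = 419 + 1/1610 = 674591/1610 ≈ 419.00)
461 - L = 461 - 1*674591/1610 = 461 - 674591/1610 = 67619/1610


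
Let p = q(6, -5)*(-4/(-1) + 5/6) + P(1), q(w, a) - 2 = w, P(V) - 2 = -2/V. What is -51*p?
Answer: -1972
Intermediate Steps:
P(V) = 2 - 2/V
q(w, a) = 2 + w
p = 116/3 (p = (2 + 6)*(-4/(-1) + 5/6) + (2 - 2/1) = 8*(-4*(-1) + 5*(⅙)) + (2 - 2*1) = 8*(4 + ⅚) + (2 - 2) = 8*(29/6) + 0 = 116/3 + 0 = 116/3 ≈ 38.667)
-51*p = -51*116/3 = -1972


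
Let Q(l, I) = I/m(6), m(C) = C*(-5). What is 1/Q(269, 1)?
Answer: -30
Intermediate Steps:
m(C) = -5*C
Q(l, I) = -I/30 (Q(l, I) = I/((-5*6)) = I/(-30) = I*(-1/30) = -I/30)
1/Q(269, 1) = 1/(-1/30*1) = 1/(-1/30) = -30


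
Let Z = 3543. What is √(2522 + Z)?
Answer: √6065 ≈ 77.878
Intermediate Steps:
√(2522 + Z) = √(2522 + 3543) = √6065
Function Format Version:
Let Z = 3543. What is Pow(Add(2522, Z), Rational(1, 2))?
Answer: Pow(6065, Rational(1, 2)) ≈ 77.878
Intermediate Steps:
Pow(Add(2522, Z), Rational(1, 2)) = Pow(Add(2522, 3543), Rational(1, 2)) = Pow(6065, Rational(1, 2))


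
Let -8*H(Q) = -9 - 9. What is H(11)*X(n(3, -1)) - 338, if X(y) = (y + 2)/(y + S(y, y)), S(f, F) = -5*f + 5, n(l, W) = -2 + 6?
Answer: -7463/22 ≈ -339.23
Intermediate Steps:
n(l, W) = 4
S(f, F) = 5 - 5*f
H(Q) = 9/4 (H(Q) = -(-9 - 9)/8 = -⅛*(-18) = 9/4)
X(y) = (2 + y)/(5 - 4*y) (X(y) = (y + 2)/(y + (5 - 5*y)) = (2 + y)/(5 - 4*y))
H(11)*X(n(3, -1)) - 338 = 9*((-2 - 1*4)/(-5 + 4*4))/4 - 338 = 9*((-2 - 4)/(-5 + 16))/4 - 338 = 9*(-6/11)/4 - 338 = 9*((1/11)*(-6))/4 - 338 = (9/4)*(-6/11) - 338 = -27/22 - 338 = -7463/22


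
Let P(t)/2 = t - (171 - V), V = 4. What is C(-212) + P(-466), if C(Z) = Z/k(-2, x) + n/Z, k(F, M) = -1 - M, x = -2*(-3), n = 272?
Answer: -458926/371 ≈ -1237.0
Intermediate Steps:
x = 6
C(Z) = 272/Z - Z/7 (C(Z) = Z/(-1 - 1*6) + 272/Z = Z/(-1 - 6) + 272/Z = Z/(-7) + 272/Z = Z*(-⅐) + 272/Z = -Z/7 + 272/Z = 272/Z - Z/7)
P(t) = -334 + 2*t (P(t) = 2*(t - (171 - 1*4)) = 2*(t - (171 - 4)) = 2*(t - 1*167) = 2*(t - 167) = 2*(-167 + t) = -334 + 2*t)
C(-212) + P(-466) = (272/(-212) - ⅐*(-212)) + (-334 + 2*(-466)) = (272*(-1/212) + 212/7) + (-334 - 932) = (-68/53 + 212/7) - 1266 = 10760/371 - 1266 = -458926/371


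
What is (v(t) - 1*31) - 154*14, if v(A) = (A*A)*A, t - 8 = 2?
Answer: -1187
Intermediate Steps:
t = 10 (t = 8 + 2 = 10)
v(A) = A³ (v(A) = A²*A = A³)
(v(t) - 1*31) - 154*14 = (10³ - 1*31) - 154*14 = (1000 - 31) - 2156 = 969 - 2156 = -1187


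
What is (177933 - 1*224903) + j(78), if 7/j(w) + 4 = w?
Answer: -3475773/74 ≈ -46970.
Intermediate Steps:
j(w) = 7/(-4 + w)
(177933 - 1*224903) + j(78) = (177933 - 1*224903) + 7/(-4 + 78) = (177933 - 224903) + 7/74 = -46970 + 7*(1/74) = -46970 + 7/74 = -3475773/74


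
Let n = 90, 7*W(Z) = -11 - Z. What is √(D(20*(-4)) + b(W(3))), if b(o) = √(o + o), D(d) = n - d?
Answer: √(170 + 2*I) ≈ 13.039 + 0.0767*I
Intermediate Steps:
W(Z) = -11/7 - Z/7 (W(Z) = (-11 - Z)/7 = -11/7 - Z/7)
D(d) = 90 - d
b(o) = √2*√o (b(o) = √(2*o) = √2*√o)
√(D(20*(-4)) + b(W(3))) = √((90 - 20*(-4)) + √2*√(-11/7 - ⅐*3)) = √((90 - 1*(-80)) + √2*√(-11/7 - 3/7)) = √((90 + 80) + √2*√(-2)) = √(170 + √2*(I*√2)) = √(170 + 2*I)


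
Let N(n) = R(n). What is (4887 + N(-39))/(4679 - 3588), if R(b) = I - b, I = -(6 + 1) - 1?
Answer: 4918/1091 ≈ 4.5078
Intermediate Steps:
I = -8 (I = -1*7 - 1 = -7 - 1 = -8)
R(b) = -8 - b
N(n) = -8 - n
(4887 + N(-39))/(4679 - 3588) = (4887 + (-8 - 1*(-39)))/(4679 - 3588) = (4887 + (-8 + 39))/1091 = (4887 + 31)*(1/1091) = 4918*(1/1091) = 4918/1091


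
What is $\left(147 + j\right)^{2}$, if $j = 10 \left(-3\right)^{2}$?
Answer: $56169$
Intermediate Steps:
$j = 90$ ($j = 10 \cdot 9 = 90$)
$\left(147 + j\right)^{2} = \left(147 + 90\right)^{2} = 237^{2} = 56169$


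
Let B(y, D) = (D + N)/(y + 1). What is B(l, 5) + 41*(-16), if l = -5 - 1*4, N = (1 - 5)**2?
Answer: -5269/8 ≈ -658.63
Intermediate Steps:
N = 16 (N = (-4)**2 = 16)
l = -9 (l = -5 - 4 = -9)
B(y, D) = (16 + D)/(1 + y) (B(y, D) = (D + 16)/(y + 1) = (16 + D)/(1 + y))
B(l, 5) + 41*(-16) = (16 + 5)/(1 - 9) + 41*(-16) = 21/(-8) - 656 = -1/8*21 - 656 = -21/8 - 656 = -5269/8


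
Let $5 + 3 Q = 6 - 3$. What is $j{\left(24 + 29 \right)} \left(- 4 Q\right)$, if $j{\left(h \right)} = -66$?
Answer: $-176$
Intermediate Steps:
$Q = - \frac{2}{3}$ ($Q = - \frac{5}{3} + \frac{6 - 3}{3} = - \frac{5}{3} + \frac{1}{3} \cdot 3 = - \frac{5}{3} + 1 = - \frac{2}{3} \approx -0.66667$)
$j{\left(24 + 29 \right)} \left(- 4 Q\right) = - 66 \left(\left(-4\right) \left(- \frac{2}{3}\right)\right) = \left(-66\right) \frac{8}{3} = -176$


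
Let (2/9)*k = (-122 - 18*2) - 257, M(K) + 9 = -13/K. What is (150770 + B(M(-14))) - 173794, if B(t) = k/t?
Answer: -2575567/113 ≈ -22793.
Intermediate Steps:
M(K) = -9 - 13/K
k = -3735/2 (k = 9*((-122 - 18*2) - 257)/2 = 9*((-122 - 9*4) - 257)/2 = 9*((-122 - 36) - 257)/2 = 9*(-158 - 257)/2 = (9/2)*(-415) = -3735/2 ≈ -1867.5)
B(t) = -3735/(2*t)
(150770 + B(M(-14))) - 173794 = (150770 - 3735/(2*(-9 - 13/(-14)))) - 173794 = (150770 - 3735/(2*(-9 - 13*(-1/14)))) - 173794 = (150770 - 3735/(2*(-9 + 13/14))) - 173794 = (150770 - 3735/(2*(-113/14))) - 173794 = (150770 - 3735/2*(-14/113)) - 173794 = (150770 + 26145/113) - 173794 = 17063155/113 - 173794 = -2575567/113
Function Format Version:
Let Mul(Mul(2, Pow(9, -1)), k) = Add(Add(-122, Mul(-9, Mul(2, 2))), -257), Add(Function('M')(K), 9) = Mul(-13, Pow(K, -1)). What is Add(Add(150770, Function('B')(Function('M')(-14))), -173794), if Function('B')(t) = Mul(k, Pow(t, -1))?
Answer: Rational(-2575567, 113) ≈ -22793.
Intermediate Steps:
Function('M')(K) = Add(-9, Mul(-13, Pow(K, -1)))
k = Rational(-3735, 2) (k = Mul(Rational(9, 2), Add(Add(-122, Mul(-9, Mul(2, 2))), -257)) = Mul(Rational(9, 2), Add(Add(-122, Mul(-9, 4)), -257)) = Mul(Rational(9, 2), Add(Add(-122, -36), -257)) = Mul(Rational(9, 2), Add(-158, -257)) = Mul(Rational(9, 2), -415) = Rational(-3735, 2) ≈ -1867.5)
Function('B')(t) = Mul(Rational(-3735, 2), Pow(t, -1))
Add(Add(150770, Function('B')(Function('M')(-14))), -173794) = Add(Add(150770, Mul(Rational(-3735, 2), Pow(Add(-9, Mul(-13, Pow(-14, -1))), -1))), -173794) = Add(Add(150770, Mul(Rational(-3735, 2), Pow(Add(-9, Mul(-13, Rational(-1, 14))), -1))), -173794) = Add(Add(150770, Mul(Rational(-3735, 2), Pow(Add(-9, Rational(13, 14)), -1))), -173794) = Add(Add(150770, Mul(Rational(-3735, 2), Pow(Rational(-113, 14), -1))), -173794) = Add(Add(150770, Mul(Rational(-3735, 2), Rational(-14, 113))), -173794) = Add(Add(150770, Rational(26145, 113)), -173794) = Add(Rational(17063155, 113), -173794) = Rational(-2575567, 113)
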